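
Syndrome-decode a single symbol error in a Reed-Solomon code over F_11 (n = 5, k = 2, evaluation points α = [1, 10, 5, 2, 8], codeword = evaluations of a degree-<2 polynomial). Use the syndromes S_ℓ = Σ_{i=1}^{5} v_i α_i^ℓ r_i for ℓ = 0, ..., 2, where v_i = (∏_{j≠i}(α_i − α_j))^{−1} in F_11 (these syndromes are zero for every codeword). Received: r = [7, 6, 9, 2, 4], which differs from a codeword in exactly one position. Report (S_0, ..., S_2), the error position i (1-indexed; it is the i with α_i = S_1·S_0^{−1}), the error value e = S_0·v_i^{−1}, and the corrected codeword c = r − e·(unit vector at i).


S = (10, 3, 2), error at position 5, error magnitude e = 10, c = [7, 6, 9, 2, 5].

Step 1: column multipliers v_i = (∏_{j≠i}(α_i − α_j))^{−1} mod 11.
  i = 1 (α = 1): (1−10)(1−5)(1−2)(1−8) = (−9)·(−4)·(−1)·(−7) = 252 ≡ 10, so v_1 = 10^{−1} = 10 (mod 11).
  i = 2 (α = 10): (10−1)(10−5)(10−2)(10−8) = 9·5·8·2 = 720 ≡ 5, so v_2 = 5^{−1} = 9 (mod 11).
  i = 3 (α = 5): (5−1)(5−10)(5−2)(5−8) = 4·(−5)·3·(−3) = 180 ≡ 4, so v_3 = 4^{−1} = 3 (mod 11).
  i = 4 (α = 2): (2−1)(2−10)(2−5)(2−8) = 1·(−8)·(−3)·(−6) = −144 ≡ 10, so v_4 = 10^{−1} = 10 (mod 11).
  i = 5 (α = 8): (8−1)(8−10)(8−5)(8−2) = 7·(−2)·3·6 = −252 ≡ 1, so v_5 = 1^{−1} = 1 (mod 11).
  v = [10, 9, 3, 10, 1].
Step 2: syndromes of r = [7, 6, 9, 2, 4] (all sums mod 11).
  S_0 = Σ v_i r_i = 10·7 + 9·6 + 3·9 + 10·2 + 1·4 = 175 ≡ 10.
  S_1 = Σ v_i α_i r_i = 10·1·7 + 9·10·6 + 3·5·9 + 10·2·2 + 1·8·4 = 817 ≡ 3.
  α_i^2 mod 11 = [1, 1, 3, 4, 9].
  S_2 = Σ v_i α_i^2 r_i = 10·1·7 + 9·1·6 + 3·3·9 + 10·4·2 + 1·9·4 = 321 ≡ 2.
  S = (10, 3, 2) ≠ 0, so r is not a codeword (an error is present).
Step 3: locate the error. For a single error e at position i, S_ℓ = v_i·e·α_i^ℓ, so α_err = S_1/S_0.
  S_0^{−1} = 10^{−1} = 10 (mod 11), so α_err = 3·10 = 30 ≡ 8 = α_5. Error position i = 5.
  Consistency check: S_2/S_1 = 2·4 = 8 ≡ 8 = α_err ✓ (single-error assumption holds).
Step 4: error magnitude e = S_0/v_5 = S_0·∏_{j≠5}(α_5 − α_j) = 10·1 = 10 ≡ 10 (mod 11).
Step 5: correct position 5: c_5 = r_5 − e = 4 − 10 ≡ 5 (mod 11). Hence c = [7, 6, 9, 2, 5].
  Check: interpolating c through the α_i gives m(x) = 1 + 6·x (degree < 2) with m(α_i) = c_i for every i, so c is indeed a codeword.


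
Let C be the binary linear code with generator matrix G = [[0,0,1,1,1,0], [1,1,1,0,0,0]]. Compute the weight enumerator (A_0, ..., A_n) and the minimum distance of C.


Weight distribution: A_0 = 1, A_3 = 2, A_4 = 1. Minimum distance d = 3.

Enumerate all 2^2 = 4 messages m ∈ F_2^2.
For each, compute codeword c = mG in F_2^6, then tally its weight.
  m = 00 → c = 000000, weight = 0.
  m = 10 → c = 001110, weight = 3.
  m = 01 → c = 111000, weight = 3.
  m = 11 → c = 110110, weight = 4.
Tally weights:
  weight 0: 1 codewords.
  weight 3: 2 codewords.
  weight 4: 1 codewords.
Minimum distance d = smallest w > 0 with A_w > 0 = 3.
Sanity: Σ A_w = 4 = 2^2 = 4 ✓.


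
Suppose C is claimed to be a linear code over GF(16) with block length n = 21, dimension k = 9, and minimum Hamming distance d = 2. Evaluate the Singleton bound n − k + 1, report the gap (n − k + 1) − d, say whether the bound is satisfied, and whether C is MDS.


Singleton RHS = n − k + 1 = 13, slack = 11, bound satisfied, not MDS.

Singleton bound: d ≤ n − k + 1.
Here n = 21, k = 9, so n − k + 1 = 13.
Given d = 2, check d ≤ 13: YES.
Slack = (n − k + 1) − d = 11.
The code is NOT MDS (slack = 11 > 0).
Description: the claimed parameters are [21, 9, 2]_16; such a code would be non-MDS.


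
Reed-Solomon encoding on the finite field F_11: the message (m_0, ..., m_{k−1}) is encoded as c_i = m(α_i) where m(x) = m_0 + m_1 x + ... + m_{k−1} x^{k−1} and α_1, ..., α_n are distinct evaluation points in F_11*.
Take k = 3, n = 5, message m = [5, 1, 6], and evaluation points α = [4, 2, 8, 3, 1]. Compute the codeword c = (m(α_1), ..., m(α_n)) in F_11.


c = [6, 9, 1, 7, 1]

Message polynomial: m(x) = 5 + 1·x + 6·x^2 (mod 11).
For each evaluation point α_i, compute m(α_i) mod 11:
  α_1 = 4: Horner steps 6 → 3 → 6, so m(4) = 6.
  α_2 = 2: Horner steps 6 → 2 → 9, so m(2) = 9.
  α_3 = 8: Horner steps 6 → 5 → 1, so m(8) = 1.
  α_4 = 3: Horner steps 6 → 8 → 7, so m(3) = 7.
  α_5 = 1: Horner steps 6 → 7 → 1, so m(1) = 1.
Codeword c = [6, 9, 1, 7, 1] ∈ F_11^5.


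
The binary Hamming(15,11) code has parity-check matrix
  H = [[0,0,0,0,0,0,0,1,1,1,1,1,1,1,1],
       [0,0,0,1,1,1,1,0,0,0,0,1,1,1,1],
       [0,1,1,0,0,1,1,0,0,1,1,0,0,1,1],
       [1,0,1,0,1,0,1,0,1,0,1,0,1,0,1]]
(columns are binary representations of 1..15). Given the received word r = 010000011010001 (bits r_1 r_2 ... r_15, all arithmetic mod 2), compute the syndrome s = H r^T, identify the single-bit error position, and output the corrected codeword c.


s = (0, 1, 1, 1)^T, error position = 7, corrected codeword c = 010000111010001

Compute s = H r^T mod 2 one row at a time:
  s_1 = 1 + 1 + 0 + 1 + 0 + 0 + 0 + 1 = 4 ≡ 0 (mod 2).
  s_2 = 0 + 0 + 0 + 0 + 0 + 0 + 0 + 1 = 1 ≡ 1 (mod 2).
  s_3 = 1 + 0 + 0 + 0 + 0 + 1 + 0 + 1 = 3 ≡ 1 (mod 2).
  s_4 = 0 + 0 + 0 + 0 + 1 + 1 + 0 + 1 = 3 ≡ 1 (mod 2).
s = (0, 1, 1, 1)^T — this equals column 7 of H (binary 0111), so error is at position 7.
Correct: flip bit 7 of r = 010000011010001 to get c = 010000111010001.


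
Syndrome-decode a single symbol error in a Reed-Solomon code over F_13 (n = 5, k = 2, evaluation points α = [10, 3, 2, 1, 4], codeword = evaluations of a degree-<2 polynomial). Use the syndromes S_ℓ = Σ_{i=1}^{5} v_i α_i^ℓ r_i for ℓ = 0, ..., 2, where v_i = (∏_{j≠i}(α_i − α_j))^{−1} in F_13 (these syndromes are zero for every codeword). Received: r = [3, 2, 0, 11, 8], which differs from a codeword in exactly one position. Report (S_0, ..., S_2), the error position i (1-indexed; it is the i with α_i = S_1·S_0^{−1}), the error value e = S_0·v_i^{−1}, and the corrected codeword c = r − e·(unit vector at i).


S = (10, 1, 4), error at position 5, error magnitude e = 4, c = [3, 2, 0, 11, 4].

Step 1: column multipliers v_i = (∏_{j≠i}(α_i − α_j))^{−1} mod 13.
  i = 1 (α = 10): (10−3)(10−2)(10−1)(10−4) = 7·8·9·6 = 3024 ≡ 8, so v_1 = 8^{−1} = 5 (mod 13).
  i = 2 (α = 3): (3−10)(3−2)(3−1)(3−4) = (−7)·1·2·(−1) = 14 ≡ 1, so v_2 = 1^{−1} = 1 (mod 13).
  i = 3 (α = 2): (2−10)(2−3)(2−1)(2−4) = (−8)·(−1)·1·(−2) = −16 ≡ 10, so v_3 = 10^{−1} = 4 (mod 13).
  i = 4 (α = 1): (1−10)(1−3)(1−2)(1−4) = (−9)·(−2)·(−1)·(−3) = 54 ≡ 2, so v_4 = 2^{−1} = 7 (mod 13).
  i = 5 (α = 4): (4−10)(4−3)(4−2)(4−1) = (−6)·1·2·3 = −36 ≡ 3, so v_5 = 3^{−1} = 9 (mod 13).
  v = [5, 1, 4, 7, 9].
Step 2: syndromes of r = [3, 2, 0, 11, 8] (all sums mod 13).
  S_0 = Σ v_i r_i = 5·3 + 1·2 + 4·0 + 7·11 + 9·8 = 166 ≡ 10.
  S_1 = Σ v_i α_i r_i = 5·10·3 + 1·3·2 + 4·2·0 + 7·1·11 + 9·4·8 = 521 ≡ 1.
  α_i^2 mod 13 = [9, 9, 4, 1, 3].
  S_2 = Σ v_i α_i^2 r_i = 5·9·3 + 1·9·2 + 4·4·0 + 7·1·11 + 9·3·8 = 446 ≡ 4.
  S = (10, 1, 4) ≠ 0, so r is not a codeword (an error is present).
Step 3: locate the error. For a single error e at position i, S_ℓ = v_i·e·α_i^ℓ, so α_err = S_1/S_0.
  S_0^{−1} = 10^{−1} = 4 (mod 13), so α_err = 1·4 = 4 ≡ 4 = α_5. Error position i = 5.
  Consistency check: S_2/S_1 = 4·1 = 4 ≡ 4 = α_err ✓ (single-error assumption holds).
Step 4: error magnitude e = S_0/v_5 = S_0·∏_{j≠5}(α_5 − α_j) = 10·3 = 30 ≡ 4 (mod 13).
Step 5: correct position 5: c_5 = r_5 − e = 8 − 4 ≡ 4 (mod 13). Hence c = [3, 2, 0, 11, 4].
  Check: interpolating c through the α_i gives m(x) = 9 + 2·x (degree < 2) with m(α_i) = c_i for every i, so c is indeed a codeword.


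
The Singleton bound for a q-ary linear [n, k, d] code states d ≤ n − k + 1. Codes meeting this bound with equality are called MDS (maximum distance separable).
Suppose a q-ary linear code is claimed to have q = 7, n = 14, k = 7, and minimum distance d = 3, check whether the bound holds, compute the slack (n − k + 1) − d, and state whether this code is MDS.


Singleton RHS = n − k + 1 = 8, slack = 5, bound satisfied, not MDS.

Singleton bound: d ≤ n − k + 1.
Here n = 14, k = 7, so n − k + 1 = 8.
Given d = 3, check d ≤ 8: YES.
Slack = (n − k + 1) − d = 5.
The code is NOT MDS (slack = 5 > 0).
Description: the claimed parameters are [14, 7, 3]_7; such a code would be non-MDS.


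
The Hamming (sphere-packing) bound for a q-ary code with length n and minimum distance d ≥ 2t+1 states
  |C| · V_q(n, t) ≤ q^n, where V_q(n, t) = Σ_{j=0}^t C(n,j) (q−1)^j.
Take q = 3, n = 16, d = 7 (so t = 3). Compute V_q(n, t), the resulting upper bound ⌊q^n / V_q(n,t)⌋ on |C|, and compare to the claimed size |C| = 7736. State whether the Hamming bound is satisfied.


V_q(n, t) = 4993, q^n = 43046721, Hamming bound = 8621, |C| = 7736 ≤ bound (satisfied).

Step 1: Compute V_q(n, t) = Σ_{j=0}^3 C(n, j) (q−1)^j.
  j = 0: C(16,0)·(2)^0 = 1·1 = 1.
  j = 1: C(16,1)·(2)^1 = 16·2 = 32.
  j = 2: C(16,2)·(2)^2 = 120·4 = 480.
  j = 3: C(16,3)·(2)^3 = 560·8 = 4480.
  V_q(n, t) = 1 + 32 + 480 + 4480 = 4993.
Step 2: q^n = 3^16 = 43046721.
Step 3: Hamming bound ⌊q^n / V_q(n,t)⌋ = ⌊43046721/4993⌋ = 8621.
Step 4: Compare |C| = 7736 to 8621: satisfied.
The claimed |C| lies below the Hamming bound.


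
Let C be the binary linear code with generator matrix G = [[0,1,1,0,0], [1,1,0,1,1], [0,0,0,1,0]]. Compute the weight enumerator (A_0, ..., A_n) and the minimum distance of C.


Weight distribution: A_0 = 1, A_1 = 1, A_2 = 1, A_3 = 3, A_4 = 2. Minimum distance d = 1.

Enumerate all 2^3 = 8 messages m ∈ F_2^3.
For each, compute codeword c = mG in F_2^5, then tally its weight.
  m = 000 → c = 00000, weight = 0.
  m = 100 → c = 01100, weight = 2.
  m = 010 → c = 11011, weight = 4.
  m = 110 → c = 10111, weight = 4.
  m = 001 → c = 00010, weight = 1.
  m = 101 → c = 01110, weight = 3.
  m = 011 → c = 11001, weight = 3.
  m = 111 → c = 10101, weight = 3.
Tally weights:
  weight 0: 1 codewords.
  weight 1: 1 codewords.
  weight 2: 1 codewords.
  weight 3: 3 codewords.
  weight 4: 2 codewords.
Minimum distance d = smallest w > 0 with A_w > 0 = 1.
Sanity: Σ A_w = 8 = 2^3 = 8 ✓.


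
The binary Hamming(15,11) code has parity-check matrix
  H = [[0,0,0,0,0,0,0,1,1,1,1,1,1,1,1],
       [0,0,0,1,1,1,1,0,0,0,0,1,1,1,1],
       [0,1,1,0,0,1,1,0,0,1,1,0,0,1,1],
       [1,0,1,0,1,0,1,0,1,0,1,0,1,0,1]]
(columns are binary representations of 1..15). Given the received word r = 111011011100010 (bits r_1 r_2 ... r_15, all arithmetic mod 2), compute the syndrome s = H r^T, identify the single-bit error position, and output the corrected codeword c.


s = (0, 1, 1, 0)^T, error position = 6, corrected codeword c = 111010011100010

Compute s = H r^T mod 2 one row at a time:
  s_1 = 1 + 1 + 1 + 0 + 0 + 0 + 1 + 0 = 4 ≡ 0 (mod 2).
  s_2 = 0 + 1 + 1 + 0 + 0 + 0 + 1 + 0 = 3 ≡ 1 (mod 2).
  s_3 = 1 + 1 + 1 + 0 + 1 + 0 + 1 + 0 = 5 ≡ 1 (mod 2).
  s_4 = 1 + 1 + 1 + 0 + 1 + 0 + 0 + 0 = 4 ≡ 0 (mod 2).
s = (0, 1, 1, 0)^T — this equals column 6 of H (binary 0110), so error is at position 6.
Correct: flip bit 6 of r = 111011011100010 to get c = 111010011100010.


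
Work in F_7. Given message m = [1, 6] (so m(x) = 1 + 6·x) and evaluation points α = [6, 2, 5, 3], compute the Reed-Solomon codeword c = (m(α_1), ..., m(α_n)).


c = [2, 6, 3, 5]

Message polynomial: m(x) = 1 + 6·x (mod 7).
For each evaluation point α_i, compute m(α_i) mod 7:
  α_1 = 6: Horner steps 6 → 2, so m(6) = 2.
  α_2 = 2: Horner steps 6 → 6, so m(2) = 6.
  α_3 = 5: Horner steps 6 → 3, so m(5) = 3.
  α_4 = 3: Horner steps 6 → 5, so m(3) = 5.
Codeword c = [2, 6, 3, 5] ∈ F_7^4.


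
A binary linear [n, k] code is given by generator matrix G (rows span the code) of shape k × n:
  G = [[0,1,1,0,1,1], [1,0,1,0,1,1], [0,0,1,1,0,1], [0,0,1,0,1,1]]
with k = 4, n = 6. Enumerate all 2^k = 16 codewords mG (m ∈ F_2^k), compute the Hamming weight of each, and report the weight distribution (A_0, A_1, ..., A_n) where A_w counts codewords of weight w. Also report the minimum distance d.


Weight distribution: A_0 = 1, A_1 = 2, A_2 = 2, A_3 = 4, A_4 = 5, A_5 = 2. Minimum distance d = 1.

Enumerate all 2^4 = 16 messages m ∈ F_2^4.
For each, compute codeword c = mG in F_2^6, then tally its weight.
  m = 0000 → c = 000000, weight = 0.
  m = 1000 → c = 011011, weight = 4.
  m = 0100 → c = 101011, weight = 4.
  m = 1100 → c = 110000, weight = 2.
  m = 0010 → c = 001101, weight = 3.
  m = 1010 → c = 010110, weight = 3.
  m = 0110 → c = 100110, weight = 3.
  m = 1110 → c = 111101, weight = 5.
  m = 0001 → c = 001011, weight = 3.
  m = 1001 → c = 010000, weight = 1.
  m = 0101 → c = 100000, weight = 1.
  m = 1101 → c = 111011, weight = 5.
  m = 0011 → c = 000110, weight = 2.
  m = 1011 → c = 011101, weight = 4.
  m = 0111 → c = 101101, weight = 4.
  m = 1111 → c = 110110, weight = 4.
Tally weights:
  weight 0: 1 codewords.
  weight 1: 2 codewords.
  weight 2: 2 codewords.
  weight 3: 4 codewords.
  weight 4: 5 codewords.
  weight 5: 2 codewords.
Minimum distance d = smallest w > 0 with A_w > 0 = 1.
Sanity: Σ A_w = 16 = 2^4 = 16 ✓.


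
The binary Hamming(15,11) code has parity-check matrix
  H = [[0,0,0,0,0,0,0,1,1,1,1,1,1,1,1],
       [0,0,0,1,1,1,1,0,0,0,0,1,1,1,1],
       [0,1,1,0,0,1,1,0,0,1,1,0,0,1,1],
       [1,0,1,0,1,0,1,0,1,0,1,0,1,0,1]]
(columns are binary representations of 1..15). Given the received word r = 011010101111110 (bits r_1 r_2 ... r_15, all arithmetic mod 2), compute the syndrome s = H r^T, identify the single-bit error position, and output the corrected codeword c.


s = (0, 1, 0, 0)^T, error position = 4, corrected codeword c = 011110101111110

Compute s = H r^T mod 2 one row at a time:
  s_1 = 0 + 1 + 1 + 1 + 1 + 1 + 1 + 0 = 6 ≡ 0 (mod 2).
  s_2 = 0 + 1 + 0 + 1 + 1 + 1 + 1 + 0 = 5 ≡ 1 (mod 2).
  s_3 = 1 + 1 + 0 + 1 + 1 + 1 + 1 + 0 = 6 ≡ 0 (mod 2).
  s_4 = 0 + 1 + 1 + 1 + 1 + 1 + 1 + 0 = 6 ≡ 0 (mod 2).
s = (0, 1, 0, 0)^T — this equals column 4 of H (binary 0100), so error is at position 4.
Correct: flip bit 4 of r = 011010101111110 to get c = 011110101111110.


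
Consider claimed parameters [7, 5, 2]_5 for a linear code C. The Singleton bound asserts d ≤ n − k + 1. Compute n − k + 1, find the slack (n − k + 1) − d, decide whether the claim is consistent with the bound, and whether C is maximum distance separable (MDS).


Singleton RHS = n − k + 1 = 3, slack = 1, bound satisfied, not MDS.

Singleton bound: d ≤ n − k + 1.
Here n = 7, k = 5, so n − k + 1 = 3.
Given d = 2, check d ≤ 3: YES.
Slack = (n − k + 1) − d = 1.
The code is NOT MDS (slack = 1 > 0).
Description: the claimed parameters are [7, 5, 2]_5; such a code would be non-MDS.


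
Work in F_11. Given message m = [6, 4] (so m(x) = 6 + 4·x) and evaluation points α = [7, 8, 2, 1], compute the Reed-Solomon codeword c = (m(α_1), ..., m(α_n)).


c = [1, 5, 3, 10]

Message polynomial: m(x) = 6 + 4·x (mod 11).
For each evaluation point α_i, compute m(α_i) mod 11:
  α_1 = 7: Horner steps 4 → 1, so m(7) = 1.
  α_2 = 8: Horner steps 4 → 5, so m(8) = 5.
  α_3 = 2: Horner steps 4 → 3, so m(2) = 3.
  α_4 = 1: Horner steps 4 → 10, so m(1) = 10.
Codeword c = [1, 5, 3, 10] ∈ F_11^4.


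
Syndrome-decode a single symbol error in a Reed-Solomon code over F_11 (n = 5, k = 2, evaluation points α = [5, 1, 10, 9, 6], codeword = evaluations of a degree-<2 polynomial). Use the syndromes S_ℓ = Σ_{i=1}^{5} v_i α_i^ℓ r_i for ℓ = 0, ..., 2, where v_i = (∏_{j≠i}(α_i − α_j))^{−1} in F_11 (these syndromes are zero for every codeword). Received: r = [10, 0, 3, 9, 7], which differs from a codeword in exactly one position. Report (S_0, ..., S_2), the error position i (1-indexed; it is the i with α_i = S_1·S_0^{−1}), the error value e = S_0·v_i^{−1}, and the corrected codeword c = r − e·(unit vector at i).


S = (2, 9, 2), error at position 3, error magnitude e = 8, c = [10, 0, 6, 9, 7].

Step 1: column multipliers v_i = (∏_{j≠i}(α_i − α_j))^{−1} mod 11.
  i = 1 (α = 5): (5−1)(5−10)(5−9)(5−6) = 4·(−5)·(−4)·(−1) = −80 ≡ 8, so v_1 = 8^{−1} = 7 (mod 11).
  i = 2 (α = 1): (1−5)(1−10)(1−9)(1−6) = (−4)·(−9)·(−8)·(−5) = 1440 ≡ 10, so v_2 = 10^{−1} = 10 (mod 11).
  i = 3 (α = 10): (10−5)(10−1)(10−9)(10−6) = 5·9·1·4 = 180 ≡ 4, so v_3 = 4^{−1} = 3 (mod 11).
  i = 4 (α = 9): (9−5)(9−1)(9−10)(9−6) = 4·8·(−1)·3 = −96 ≡ 3, so v_4 = 3^{−1} = 4 (mod 11).
  i = 5 (α = 6): (6−5)(6−1)(6−10)(6−9) = 1·5·(−4)·(−3) = 60 ≡ 5, so v_5 = 5^{−1} = 9 (mod 11).
  v = [7, 10, 3, 4, 9].
Step 2: syndromes of r = [10, 0, 3, 9, 7] (all sums mod 11).
  S_0 = Σ v_i r_i = 7·10 + 10·0 + 3·3 + 4·9 + 9·7 = 178 ≡ 2.
  S_1 = Σ v_i α_i r_i = 7·5·10 + 10·1·0 + 3·10·3 + 4·9·9 + 9·6·7 = 1142 ≡ 9.
  α_i^2 mod 11 = [3, 1, 1, 4, 3].
  S_2 = Σ v_i α_i^2 r_i = 7·3·10 + 10·1·0 + 3·1·3 + 4·4·9 + 9·3·7 = 552 ≡ 2.
  S = (2, 9, 2) ≠ 0, so r is not a codeword (an error is present).
Step 3: locate the error. For a single error e at position i, S_ℓ = v_i·e·α_i^ℓ, so α_err = S_1/S_0.
  S_0^{−1} = 2^{−1} = 6 (mod 11), so α_err = 9·6 = 54 ≡ 10 = α_3. Error position i = 3.
  Consistency check: S_2/S_1 = 2·5 = 10 ≡ 10 = α_err ✓ (single-error assumption holds).
Step 4: error magnitude e = S_0/v_3 = S_0·∏_{j≠3}(α_3 − α_j) = 2·4 = 8 ≡ 8 (mod 11).
Step 5: correct position 3: c_3 = r_3 − e = 3 − 8 ≡ 6 (mod 11). Hence c = [10, 0, 6, 9, 7].
  Check: interpolating c through the α_i gives m(x) = 3 + 8·x (degree < 2) with m(α_i) = c_i for every i, so c is indeed a codeword.


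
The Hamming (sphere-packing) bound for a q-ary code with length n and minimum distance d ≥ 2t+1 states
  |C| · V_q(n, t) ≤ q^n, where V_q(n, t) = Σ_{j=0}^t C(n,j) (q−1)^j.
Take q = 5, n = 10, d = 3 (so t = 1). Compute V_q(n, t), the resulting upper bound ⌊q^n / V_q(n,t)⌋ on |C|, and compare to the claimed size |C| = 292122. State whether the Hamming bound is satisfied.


V_q(n, t) = 41, q^n = 9765625, Hamming bound = 238185, |C| = 292122 > bound (violated).

Step 1: Compute V_q(n, t) = Σ_{j=0}^1 C(n, j) (q−1)^j.
  j = 0: C(10,0)·(4)^0 = 1·1 = 1.
  j = 1: C(10,1)·(4)^1 = 10·4 = 40.
  V_q(n, t) = 1 + 40 = 41.
Step 2: q^n = 5^10 = 9765625.
Step 3: Hamming bound ⌊q^n / V_q(n,t)⌋ = ⌊9765625/41⌋ = 238185.
Step 4: Compare |C| = 292122 to 238185: violated.
The claimed |C| lies above the Hamming bound, so no 5-ary code of length 10 with d ≥ 3 can have 292122 codewords.


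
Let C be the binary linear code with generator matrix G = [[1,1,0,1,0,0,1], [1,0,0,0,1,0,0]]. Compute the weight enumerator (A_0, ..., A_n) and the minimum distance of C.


Weight distribution: A_0 = 1, A_2 = 1, A_4 = 2. Minimum distance d = 2.

Enumerate all 2^2 = 4 messages m ∈ F_2^2.
For each, compute codeword c = mG in F_2^7, then tally its weight.
  m = 00 → c = 0000000, weight = 0.
  m = 10 → c = 1101001, weight = 4.
  m = 01 → c = 1000100, weight = 2.
  m = 11 → c = 0101101, weight = 4.
Tally weights:
  weight 0: 1 codewords.
  weight 2: 1 codewords.
  weight 4: 2 codewords.
Minimum distance d = smallest w > 0 with A_w > 0 = 2.
Sanity: Σ A_w = 4 = 2^2 = 4 ✓.


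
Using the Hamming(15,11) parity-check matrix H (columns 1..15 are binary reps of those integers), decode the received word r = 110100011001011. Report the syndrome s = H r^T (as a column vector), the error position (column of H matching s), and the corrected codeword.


s = (1, 0, 1, 1)^T, error position = 11, corrected codeword c = 110100011011011

Compute s = H r^T mod 2 one row at a time:
  s_1 = 1 + 1 + 0 + 0 + 1 + 0 + 1 + 1 = 5 ≡ 1 (mod 2).
  s_2 = 1 + 0 + 0 + 0 + 1 + 0 + 1 + 1 = 4 ≡ 0 (mod 2).
  s_3 = 1 + 0 + 0 + 0 + 0 + 0 + 1 + 1 = 3 ≡ 1 (mod 2).
  s_4 = 1 + 0 + 0 + 0 + 1 + 0 + 0 + 1 = 3 ≡ 1 (mod 2).
s = (1, 0, 1, 1)^T — this equals column 11 of H (binary 1011), so error is at position 11.
Correct: flip bit 11 of r = 110100011001011 to get c = 110100011011011.


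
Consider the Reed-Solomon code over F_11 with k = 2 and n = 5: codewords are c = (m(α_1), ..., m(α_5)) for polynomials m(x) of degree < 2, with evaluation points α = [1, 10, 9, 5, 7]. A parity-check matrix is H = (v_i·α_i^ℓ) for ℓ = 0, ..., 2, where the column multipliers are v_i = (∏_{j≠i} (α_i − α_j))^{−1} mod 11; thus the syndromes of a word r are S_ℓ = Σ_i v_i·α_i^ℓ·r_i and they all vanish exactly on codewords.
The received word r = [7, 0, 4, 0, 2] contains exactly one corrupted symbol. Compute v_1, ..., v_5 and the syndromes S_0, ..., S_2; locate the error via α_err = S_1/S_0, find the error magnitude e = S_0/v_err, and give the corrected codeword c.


S = (2, 9, 2), error at position 2, error magnitude e = 6, c = [7, 5, 4, 0, 2].

Step 1: column multipliers v_i = (∏_{j≠i}(α_i − α_j))^{−1} mod 11.
  i = 1 (α = 1): (1−10)(1−9)(1−5)(1−7) = (−9)·(−8)·(−4)·(−6) = 1728 ≡ 1, so v_1 = 1^{−1} = 1 (mod 11).
  i = 2 (α = 10): (10−1)(10−9)(10−5)(10−7) = 9·1·5·3 = 135 ≡ 3, so v_2 = 3^{−1} = 4 (mod 11).
  i = 3 (α = 9): (9−1)(9−10)(9−5)(9−7) = 8·(−1)·4·2 = −64 ≡ 2, so v_3 = 2^{−1} = 6 (mod 11).
  i = 4 (α = 5): (5−1)(5−10)(5−9)(5−7) = 4·(−5)·(−4)·(−2) = −160 ≡ 5, so v_4 = 5^{−1} = 9 (mod 11).
  i = 5 (α = 7): (7−1)(7−10)(7−9)(7−5) = 6·(−3)·(−2)·2 = 72 ≡ 6, so v_5 = 6^{−1} = 2 (mod 11).
  v = [1, 4, 6, 9, 2].
Step 2: syndromes of r = [7, 0, 4, 0, 2] (all sums mod 11).
  S_0 = Σ v_i r_i = 1·7 + 4·0 + 6·4 + 9·0 + 2·2 = 35 ≡ 2.
  S_1 = Σ v_i α_i r_i = 1·1·7 + 4·10·0 + 6·9·4 + 9·5·0 + 2·7·2 = 251 ≡ 9.
  α_i^2 mod 11 = [1, 1, 4, 3, 5].
  S_2 = Σ v_i α_i^2 r_i = 1·1·7 + 4·1·0 + 6·4·4 + 9·3·0 + 2·5·2 = 123 ≡ 2.
  S = (2, 9, 2) ≠ 0, so r is not a codeword (an error is present).
Step 3: locate the error. For a single error e at position i, S_ℓ = v_i·e·α_i^ℓ, so α_err = S_1/S_0.
  S_0^{−1} = 2^{−1} = 6 (mod 11), so α_err = 9·6 = 54 ≡ 10 = α_2. Error position i = 2.
  Consistency check: S_2/S_1 = 2·5 = 10 ≡ 10 = α_err ✓ (single-error assumption holds).
Step 4: error magnitude e = S_0/v_2 = S_0·∏_{j≠2}(α_2 − α_j) = 2·3 = 6 ≡ 6 (mod 11).
Step 5: correct position 2: c_2 = r_2 − e = 0 − 6 ≡ 5 (mod 11). Hence c = [7, 5, 4, 0, 2].
  Check: interpolating c through the α_i gives m(x) = 6 + 1·x (degree < 2) with m(α_i) = c_i for every i, so c is indeed a codeword.


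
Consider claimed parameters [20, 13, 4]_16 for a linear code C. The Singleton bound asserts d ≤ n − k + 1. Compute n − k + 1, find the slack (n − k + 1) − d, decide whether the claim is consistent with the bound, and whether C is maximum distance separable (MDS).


Singleton RHS = n − k + 1 = 8, slack = 4, bound satisfied, not MDS.

Singleton bound: d ≤ n − k + 1.
Here n = 20, k = 13, so n − k + 1 = 8.
Given d = 4, check d ≤ 8: YES.
Slack = (n − k + 1) − d = 4.
The code is NOT MDS (slack = 4 > 0).
Description: the claimed parameters are [20, 13, 4]_16; such a code would be non-MDS.


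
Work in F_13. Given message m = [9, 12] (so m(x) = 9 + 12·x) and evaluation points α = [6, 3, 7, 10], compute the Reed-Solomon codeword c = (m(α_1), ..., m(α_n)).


c = [3, 6, 2, 12]

Message polynomial: m(x) = 9 + 12·x (mod 13).
For each evaluation point α_i, compute m(α_i) mod 13:
  α_1 = 6: Horner steps 12 → 3, so m(6) = 3.
  α_2 = 3: Horner steps 12 → 6, so m(3) = 6.
  α_3 = 7: Horner steps 12 → 2, so m(7) = 2.
  α_4 = 10: Horner steps 12 → 12, so m(10) = 12.
Codeword c = [3, 6, 2, 12] ∈ F_13^4.


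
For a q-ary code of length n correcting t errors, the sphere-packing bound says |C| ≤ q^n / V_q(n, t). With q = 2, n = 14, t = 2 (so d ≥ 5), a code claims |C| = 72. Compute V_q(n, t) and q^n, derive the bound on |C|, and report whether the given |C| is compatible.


V_q(n, t) = 106, q^n = 16384, Hamming bound = 154, |C| = 72 ≤ bound (satisfied).

Step 1: Compute V_q(n, t) = Σ_{j=0}^2 C(n, j) (q−1)^j.
  j = 0: C(14,0)·(1)^0 = 1·1 = 1.
  j = 1: C(14,1)·(1)^1 = 14·1 = 14.
  j = 2: C(14,2)·(1)^2 = 91·1 = 91.
  V_q(n, t) = 1 + 14 + 91 = 106.
Step 2: q^n = 2^14 = 16384.
Step 3: Hamming bound ⌊q^n / V_q(n,t)⌋ = ⌊16384/106⌋ = 154.
Step 4: Compare |C| = 72 to 154: satisfied.
The claimed |C| lies below the Hamming bound.


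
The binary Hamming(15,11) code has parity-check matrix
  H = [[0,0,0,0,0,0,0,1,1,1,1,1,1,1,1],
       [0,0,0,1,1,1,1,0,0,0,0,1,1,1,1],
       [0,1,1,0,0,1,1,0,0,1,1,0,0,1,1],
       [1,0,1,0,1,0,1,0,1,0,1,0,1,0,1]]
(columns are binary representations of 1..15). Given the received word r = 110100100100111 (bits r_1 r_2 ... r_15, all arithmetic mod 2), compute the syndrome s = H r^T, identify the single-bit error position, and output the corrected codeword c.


s = (0, 1, 1, 0)^T, error position = 6, corrected codeword c = 110101100100111

Compute s = H r^T mod 2 one row at a time:
  s_1 = 0 + 0 + 1 + 0 + 0 + 1 + 1 + 1 = 4 ≡ 0 (mod 2).
  s_2 = 1 + 0 + 0 + 1 + 0 + 1 + 1 + 1 = 5 ≡ 1 (mod 2).
  s_3 = 1 + 0 + 0 + 1 + 1 + 0 + 1 + 1 = 5 ≡ 1 (mod 2).
  s_4 = 1 + 0 + 0 + 1 + 0 + 0 + 1 + 1 = 4 ≡ 0 (mod 2).
s = (0, 1, 1, 0)^T — this equals column 6 of H (binary 0110), so error is at position 6.
Correct: flip bit 6 of r = 110100100100111 to get c = 110101100100111.


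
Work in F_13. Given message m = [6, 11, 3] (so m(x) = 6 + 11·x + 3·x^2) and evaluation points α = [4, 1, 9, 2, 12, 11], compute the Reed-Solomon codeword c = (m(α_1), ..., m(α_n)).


c = [7, 7, 10, 1, 11, 9]

Message polynomial: m(x) = 6 + 11·x + 3·x^2 (mod 13).
For each evaluation point α_i, compute m(α_i) mod 13:
  α_1 = 4: Horner steps 3 → 10 → 7, so m(4) = 7.
  α_2 = 1: Horner steps 3 → 1 → 7, so m(1) = 7.
  α_3 = 9: Horner steps 3 → 12 → 10, so m(9) = 10.
  α_4 = 2: Horner steps 3 → 4 → 1, so m(2) = 1.
  α_5 = 12: Horner steps 3 → 8 → 11, so m(12) = 11.
  α_6 = 11: Horner steps 3 → 5 → 9, so m(11) = 9.
Codeword c = [7, 7, 10, 1, 11, 9] ∈ F_13^6.


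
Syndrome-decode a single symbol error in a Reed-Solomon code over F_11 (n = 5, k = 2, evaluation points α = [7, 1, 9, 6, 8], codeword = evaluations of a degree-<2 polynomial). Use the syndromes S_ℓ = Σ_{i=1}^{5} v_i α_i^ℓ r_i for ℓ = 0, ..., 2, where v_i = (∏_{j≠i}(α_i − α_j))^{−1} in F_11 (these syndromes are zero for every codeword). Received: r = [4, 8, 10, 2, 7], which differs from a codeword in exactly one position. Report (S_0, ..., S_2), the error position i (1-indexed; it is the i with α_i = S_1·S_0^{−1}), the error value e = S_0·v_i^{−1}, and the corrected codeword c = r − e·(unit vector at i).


S = (4, 2, 1), error at position 4, error magnitude e = 1, c = [4, 8, 10, 1, 7].

Step 1: column multipliers v_i = (∏_{j≠i}(α_i − α_j))^{−1} mod 11.
  i = 1 (α = 7): (7−1)(7−9)(7−6)(7−8) = 6·(−2)·1·(−1) = 12 ≡ 1, so v_1 = 1^{−1} = 1 (mod 11).
  i = 2 (α = 1): (1−7)(1−9)(1−6)(1−8) = (−6)·(−8)·(−5)·(−7) = 1680 ≡ 8, so v_2 = 8^{−1} = 7 (mod 11).
  i = 3 (α = 9): (9−7)(9−1)(9−6)(9−8) = 2·8·3·1 = 48 ≡ 4, so v_3 = 4^{−1} = 3 (mod 11).
  i = 4 (α = 6): (6−7)(6−1)(6−9)(6−8) = (−1)·5·(−3)·(−2) = −30 ≡ 3, so v_4 = 3^{−1} = 4 (mod 11).
  i = 5 (α = 8): (8−7)(8−1)(8−9)(8−6) = 1·7·(−1)·2 = −14 ≡ 8, so v_5 = 8^{−1} = 7 (mod 11).
  v = [1, 7, 3, 4, 7].
Step 2: syndromes of r = [4, 8, 10, 2, 7] (all sums mod 11).
  S_0 = Σ v_i r_i = 1·4 + 7·8 + 3·10 + 4·2 + 7·7 = 147 ≡ 4.
  S_1 = Σ v_i α_i r_i = 1·7·4 + 7·1·8 + 3·9·10 + 4·6·2 + 7·8·7 = 794 ≡ 2.
  α_i^2 mod 11 = [5, 1, 4, 3, 9].
  S_2 = Σ v_i α_i^2 r_i = 1·5·4 + 7·1·8 + 3·4·10 + 4·3·2 + 7·9·7 = 661 ≡ 1.
  S = (4, 2, 1) ≠ 0, so r is not a codeword (an error is present).
Step 3: locate the error. For a single error e at position i, S_ℓ = v_i·e·α_i^ℓ, so α_err = S_1/S_0.
  S_0^{−1} = 4^{−1} = 3 (mod 11), so α_err = 2·3 = 6 ≡ 6 = α_4. Error position i = 4.
  Consistency check: S_2/S_1 = 1·6 = 6 ≡ 6 = α_err ✓ (single-error assumption holds).
Step 4: error magnitude e = S_0/v_4 = S_0·∏_{j≠4}(α_4 − α_j) = 4·3 = 12 ≡ 1 (mod 11).
Step 5: correct position 4: c_4 = r_4 − e = 2 − 1 ≡ 1 (mod 11). Hence c = [4, 8, 10, 1, 7].
  Check: interpolating c through the α_i gives m(x) = 5 + 3·x (degree < 2) with m(α_i) = c_i for every i, so c is indeed a codeword.


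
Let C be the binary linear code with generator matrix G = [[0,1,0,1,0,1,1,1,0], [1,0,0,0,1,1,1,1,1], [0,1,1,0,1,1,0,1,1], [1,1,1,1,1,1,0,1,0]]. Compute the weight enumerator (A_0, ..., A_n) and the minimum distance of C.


Weight distribution: A_0 = 1, A_2 = 1, A_3 = 1, A_4 = 3, A_5 = 6, A_6 = 3, A_7 = 1. Minimum distance d = 2.

Enumerate all 2^4 = 16 messages m ∈ F_2^4.
For each, compute codeword c = mG in F_2^9, then tally its weight.
  m = 0000 → c = 000000000, weight = 0.
  m = 1000 → c = 010101110, weight = 5.
  m = 0100 → c = 100011111, weight = 6.
  m = 1100 → c = 110110001, weight = 5.
  m = 0010 → c = 011011011, weight = 6.
  m = 1010 → c = 001110101, weight = 5.
  m = 0110 → c = 111000100, weight = 4.
  m = 1110 → c = 101101010, weight = 5.
  m = 0001 → c = 111111010, weight = 7.
  m = 1001 → c = 101010100, weight = 4.
  m = 0101 → c = 011100101, weight = 5.
  m = 1101 → c = 001001011, weight = 4.
  m = 0011 → c = 100100001, weight = 3.
  m = 1011 → c = 110001111, weight = 6.
  m = 0111 → c = 000111110, weight = 5.
  m = 1111 → c = 010010000, weight = 2.
Tally weights:
  weight 0: 1 codewords.
  weight 2: 1 codewords.
  weight 3: 1 codewords.
  weight 4: 3 codewords.
  weight 5: 6 codewords.
  weight 6: 3 codewords.
  weight 7: 1 codewords.
Minimum distance d = smallest w > 0 with A_w > 0 = 2.
Sanity: Σ A_w = 16 = 2^4 = 16 ✓.


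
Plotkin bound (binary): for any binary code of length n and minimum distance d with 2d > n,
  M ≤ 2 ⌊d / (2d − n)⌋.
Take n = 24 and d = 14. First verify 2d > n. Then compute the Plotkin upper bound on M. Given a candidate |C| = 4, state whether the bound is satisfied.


Plotkin bound M ≤ 6; given |C| = 4 ≤ bound (satisfied).

Check applicability: 2d = 28, n = 24.
2d − n = 4 > 0, so Plotkin applies.
Compute d/(2d−n) = 14/4 ≈ 3.5000.
⌊d/(2d−n)⌋ = 3.
Plotkin bound: M ≤ 2·3 = 6.
Given |C| = 4, check: satisfied.
This |C| is below the Plotkin bound.


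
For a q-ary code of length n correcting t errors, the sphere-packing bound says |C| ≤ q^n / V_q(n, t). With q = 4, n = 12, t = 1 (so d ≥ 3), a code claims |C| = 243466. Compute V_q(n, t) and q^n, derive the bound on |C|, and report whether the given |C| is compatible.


V_q(n, t) = 37, q^n = 16777216, Hamming bound = 453438, |C| = 243466 ≤ bound (satisfied).

Step 1: Compute V_q(n, t) = Σ_{j=0}^1 C(n, j) (q−1)^j.
  j = 0: C(12,0)·(3)^0 = 1·1 = 1.
  j = 1: C(12,1)·(3)^1 = 12·3 = 36.
  V_q(n, t) = 1 + 36 = 37.
Step 2: q^n = 4^12 = 16777216.
Step 3: Hamming bound ⌊q^n / V_q(n,t)⌋ = ⌊16777216/37⌋ = 453438.
Step 4: Compare |C| = 243466 to 453438: satisfied.
The claimed |C| lies below the Hamming bound.


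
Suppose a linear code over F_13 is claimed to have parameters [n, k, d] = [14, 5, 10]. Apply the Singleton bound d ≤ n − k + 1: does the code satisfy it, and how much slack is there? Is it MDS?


Singleton RHS = n − k + 1 = 10, slack = 0, bound satisfied, MDS.

Singleton bound: d ≤ n − k + 1.
Here n = 14, k = 5, so n − k + 1 = 10.
Given d = 10, check d ≤ 10: YES.
Slack = (n − k + 1) − d = 0.
The code is MDS (slack = 0).
Description: the claimed parameters are [14, 5, 10]_13; such a code would be MDS (meets Singleton bound).


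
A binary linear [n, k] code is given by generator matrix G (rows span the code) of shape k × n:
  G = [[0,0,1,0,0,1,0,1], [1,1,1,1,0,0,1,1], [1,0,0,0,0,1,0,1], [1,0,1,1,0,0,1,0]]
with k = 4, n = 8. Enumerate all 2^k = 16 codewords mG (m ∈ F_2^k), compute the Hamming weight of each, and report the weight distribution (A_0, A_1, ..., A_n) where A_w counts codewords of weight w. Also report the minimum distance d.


Weight distribution: A_0 = 1, A_2 = 3, A_3 = 4, A_4 = 3, A_5 = 4, A_6 = 1. Minimum distance d = 2.

Enumerate all 2^4 = 16 messages m ∈ F_2^4.
For each, compute codeword c = mG in F_2^8, then tally its weight.
  m = 0000 → c = 00000000, weight = 0.
  m = 1000 → c = 00100101, weight = 3.
  m = 0100 → c = 11110011, weight = 6.
  m = 1100 → c = 11010110, weight = 5.
  m = 0010 → c = 10000101, weight = 3.
  m = 1010 → c = 10100000, weight = 2.
  m = 0110 → c = 01110110, weight = 5.
  m = 1110 → c = 01010011, weight = 4.
  m = 0001 → c = 10110010, weight = 4.
  m = 1001 → c = 10010111, weight = 5.
  m = 0101 → c = 01000001, weight = 2.
  m = 1101 → c = 01100100, weight = 3.
  m = 0011 → c = 00110111, weight = 5.
  m = 1011 → c = 00010010, weight = 2.
  m = 0111 → c = 11000100, weight = 3.
  m = 1111 → c = 11100001, weight = 4.
Tally weights:
  weight 0: 1 codewords.
  weight 2: 3 codewords.
  weight 3: 4 codewords.
  weight 4: 3 codewords.
  weight 5: 4 codewords.
  weight 6: 1 codewords.
Minimum distance d = smallest w > 0 with A_w > 0 = 2.
Sanity: Σ A_w = 16 = 2^4 = 16 ✓.


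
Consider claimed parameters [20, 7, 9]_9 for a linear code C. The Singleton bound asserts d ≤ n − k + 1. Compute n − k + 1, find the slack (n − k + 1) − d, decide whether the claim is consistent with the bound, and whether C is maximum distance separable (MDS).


Singleton RHS = n − k + 1 = 14, slack = 5, bound satisfied, not MDS.

Singleton bound: d ≤ n − k + 1.
Here n = 20, k = 7, so n − k + 1 = 14.
Given d = 9, check d ≤ 14: YES.
Slack = (n − k + 1) − d = 5.
The code is NOT MDS (slack = 5 > 0).
Description: the claimed parameters are [20, 7, 9]_9; such a code would be non-MDS.


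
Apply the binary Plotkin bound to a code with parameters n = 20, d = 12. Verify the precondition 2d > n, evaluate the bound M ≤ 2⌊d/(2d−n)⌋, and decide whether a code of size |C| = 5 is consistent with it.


Plotkin bound M ≤ 6; given |C| = 5 ≤ bound (satisfied).

Check applicability: 2d = 24, n = 20.
2d − n = 4 > 0, so Plotkin applies.
Compute d/(2d−n) = 12/4 ≈ 3.0000.
⌊d/(2d−n)⌋ = 3.
Plotkin bound: M ≤ 2·3 = 6.
Given |C| = 5, check: satisfied.
This |C| is below the Plotkin bound.


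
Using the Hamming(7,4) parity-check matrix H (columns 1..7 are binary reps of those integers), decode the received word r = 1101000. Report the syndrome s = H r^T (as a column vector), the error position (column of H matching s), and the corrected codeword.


s = (1, 1, 1)^T, error position = 7, corrected codeword c = 1101001

Compute s = H r^T mod 2 one row at a time:
  s_1 = 1 + 0 + 0 + 0 = 1 ≡ 1 (mod 2).
  s_2 = 1 + 0 + 0 + 0 = 1 ≡ 1 (mod 2).
  s_3 = 1 + 0 + 0 + 0 = 1 ≡ 1 (mod 2).
s = (1, 1, 1)^T — this equals column 7 of H (binary 111), so error is at position 7.
Correct: flip bit 7 of r = 1101000 to get c = 1101001.


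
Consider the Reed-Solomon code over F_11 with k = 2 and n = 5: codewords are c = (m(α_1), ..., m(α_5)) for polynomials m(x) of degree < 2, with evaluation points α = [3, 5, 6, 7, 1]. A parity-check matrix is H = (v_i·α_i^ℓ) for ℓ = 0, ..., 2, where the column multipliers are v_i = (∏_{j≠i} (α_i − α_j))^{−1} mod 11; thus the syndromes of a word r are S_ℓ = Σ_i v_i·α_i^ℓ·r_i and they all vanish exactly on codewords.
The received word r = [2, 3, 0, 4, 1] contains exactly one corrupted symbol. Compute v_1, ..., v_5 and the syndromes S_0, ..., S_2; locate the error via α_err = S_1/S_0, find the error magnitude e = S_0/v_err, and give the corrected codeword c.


S = (5, 8, 4), error at position 3, error magnitude e = 2, c = [2, 3, 9, 4, 1].

Step 1: column multipliers v_i = (∏_{j≠i}(α_i − α_j))^{−1} mod 11.
  i = 1 (α = 3): (3−5)(3−6)(3−7)(3−1) = (−2)·(−3)·(−4)·2 = −48 ≡ 7, so v_1 = 7^{−1} = 8 (mod 11).
  i = 2 (α = 5): (5−3)(5−6)(5−7)(5−1) = 2·(−1)·(−2)·4 = 16 ≡ 5, so v_2 = 5^{−1} = 9 (mod 11).
  i = 3 (α = 6): (6−3)(6−5)(6−7)(6−1) = 3·1·(−1)·5 = −15 ≡ 7, so v_3 = 7^{−1} = 8 (mod 11).
  i = 4 (α = 7): (7−3)(7−5)(7−6)(7−1) = 4·2·1·6 = 48 ≡ 4, so v_4 = 4^{−1} = 3 (mod 11).
  i = 5 (α = 1): (1−3)(1−5)(1−6)(1−7) = (−2)·(−4)·(−5)·(−6) = 240 ≡ 9, so v_5 = 9^{−1} = 5 (mod 11).
  v = [8, 9, 8, 3, 5].
Step 2: syndromes of r = [2, 3, 0, 4, 1] (all sums mod 11).
  S_0 = Σ v_i r_i = 8·2 + 9·3 + 8·0 + 3·4 + 5·1 = 60 ≡ 5.
  S_1 = Σ v_i α_i r_i = 8·3·2 + 9·5·3 + 8·6·0 + 3·7·4 + 5·1·1 = 272 ≡ 8.
  α_i^2 mod 11 = [9, 3, 3, 5, 1].
  S_2 = Σ v_i α_i^2 r_i = 8·9·2 + 9·3·3 + 8·3·0 + 3·5·4 + 5·1·1 = 290 ≡ 4.
  S = (5, 8, 4) ≠ 0, so r is not a codeword (an error is present).
Step 3: locate the error. For a single error e at position i, S_ℓ = v_i·e·α_i^ℓ, so α_err = S_1/S_0.
  S_0^{−1} = 5^{−1} = 9 (mod 11), so α_err = 8·9 = 72 ≡ 6 = α_3. Error position i = 3.
  Consistency check: S_2/S_1 = 4·7 = 28 ≡ 6 = α_err ✓ (single-error assumption holds).
Step 4: error magnitude e = S_0/v_3 = S_0·∏_{j≠3}(α_3 − α_j) = 5·7 = 35 ≡ 2 (mod 11).
Step 5: correct position 3: c_3 = r_3 − e = 0 − 2 ≡ 9 (mod 11). Hence c = [2, 3, 9, 4, 1].
  Check: interpolating c through the α_i gives m(x) = 6 + 6·x (degree < 2) with m(α_i) = c_i for every i, so c is indeed a codeword.


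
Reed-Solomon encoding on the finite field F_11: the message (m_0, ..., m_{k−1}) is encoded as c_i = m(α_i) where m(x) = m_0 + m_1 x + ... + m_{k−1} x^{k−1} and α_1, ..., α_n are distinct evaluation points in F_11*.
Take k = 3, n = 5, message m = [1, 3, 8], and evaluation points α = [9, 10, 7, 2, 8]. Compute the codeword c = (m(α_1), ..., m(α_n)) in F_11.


c = [5, 6, 7, 6, 9]

Message polynomial: m(x) = 1 + 3·x + 8·x^2 (mod 11).
For each evaluation point α_i, compute m(α_i) mod 11:
  α_1 = 9: Horner steps 8 → 9 → 5, so m(9) = 5.
  α_2 = 10: Horner steps 8 → 6 → 6, so m(10) = 6.
  α_3 = 7: Horner steps 8 → 4 → 7, so m(7) = 7.
  α_4 = 2: Horner steps 8 → 8 → 6, so m(2) = 6.
  α_5 = 8: Horner steps 8 → 1 → 9, so m(8) = 9.
Codeword c = [5, 6, 7, 6, 9] ∈ F_11^5.


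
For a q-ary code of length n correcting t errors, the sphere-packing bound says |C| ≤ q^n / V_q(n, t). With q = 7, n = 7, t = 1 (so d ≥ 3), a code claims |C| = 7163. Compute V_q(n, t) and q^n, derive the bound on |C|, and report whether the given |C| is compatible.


V_q(n, t) = 43, q^n = 823543, Hamming bound = 19152, |C| = 7163 ≤ bound (satisfied).

Step 1: Compute V_q(n, t) = Σ_{j=0}^1 C(n, j) (q−1)^j.
  j = 0: C(7,0)·(6)^0 = 1·1 = 1.
  j = 1: C(7,1)·(6)^1 = 7·6 = 42.
  V_q(n, t) = 1 + 42 = 43.
Step 2: q^n = 7^7 = 823543.
Step 3: Hamming bound ⌊q^n / V_q(n,t)⌋ = ⌊823543/43⌋ = 19152.
Step 4: Compare |C| = 7163 to 19152: satisfied.
The claimed |C| lies below the Hamming bound.


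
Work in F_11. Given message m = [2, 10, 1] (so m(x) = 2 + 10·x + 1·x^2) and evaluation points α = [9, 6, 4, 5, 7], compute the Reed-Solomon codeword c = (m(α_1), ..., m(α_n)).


c = [8, 10, 3, 0, 0]

Message polynomial: m(x) = 2 + 10·x + 1·x^2 (mod 11).
For each evaluation point α_i, compute m(α_i) mod 11:
  α_1 = 9: Horner steps 1 → 8 → 8, so m(9) = 8.
  α_2 = 6: Horner steps 1 → 5 → 10, so m(6) = 10.
  α_3 = 4: Horner steps 1 → 3 → 3, so m(4) = 3.
  α_4 = 5: Horner steps 1 → 4 → 0, so m(5) = 0.
  α_5 = 7: Horner steps 1 → 6 → 0, so m(7) = 0.
Codeword c = [8, 10, 3, 0, 0] ∈ F_11^5.


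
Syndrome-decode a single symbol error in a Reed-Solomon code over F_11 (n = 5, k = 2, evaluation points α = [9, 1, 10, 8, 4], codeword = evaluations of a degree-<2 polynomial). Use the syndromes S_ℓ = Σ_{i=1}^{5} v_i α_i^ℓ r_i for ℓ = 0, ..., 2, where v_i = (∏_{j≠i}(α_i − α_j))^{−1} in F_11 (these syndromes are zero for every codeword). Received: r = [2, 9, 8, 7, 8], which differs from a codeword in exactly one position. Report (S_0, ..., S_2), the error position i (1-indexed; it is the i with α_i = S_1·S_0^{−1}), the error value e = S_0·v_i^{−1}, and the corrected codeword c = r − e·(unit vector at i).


S = (1, 4, 5), error at position 5, error magnitude e = 3, c = [2, 9, 8, 7, 5].

Step 1: column multipliers v_i = (∏_{j≠i}(α_i − α_j))^{−1} mod 11.
  i = 1 (α = 9): (9−1)(9−10)(9−8)(9−4) = 8·(−1)·1·5 = −40 ≡ 4, so v_1 = 4^{−1} = 3 (mod 11).
  i = 2 (α = 1): (1−9)(1−10)(1−8)(1−4) = (−8)·(−9)·(−7)·(−3) = 1512 ≡ 5, so v_2 = 5^{−1} = 9 (mod 11).
  i = 3 (α = 10): (10−9)(10−1)(10−8)(10−4) = 1·9·2·6 = 108 ≡ 9, so v_3 = 9^{−1} = 5 (mod 11).
  i = 4 (α = 8): (8−9)(8−1)(8−10)(8−4) = (−1)·7·(−2)·4 = 56 ≡ 1, so v_4 = 1^{−1} = 1 (mod 11).
  i = 5 (α = 4): (4−9)(4−1)(4−10)(4−8) = (−5)·3·(−6)·(−4) = −360 ≡ 3, so v_5 = 3^{−1} = 4 (mod 11).
  v = [3, 9, 5, 1, 4].
Step 2: syndromes of r = [2, 9, 8, 7, 8] (all sums mod 11).
  S_0 = Σ v_i r_i = 3·2 + 9·9 + 5·8 + 1·7 + 4·8 = 166 ≡ 1.
  S_1 = Σ v_i α_i r_i = 3·9·2 + 9·1·9 + 5·10·8 + 1·8·7 + 4·4·8 = 719 ≡ 4.
  α_i^2 mod 11 = [4, 1, 1, 9, 5].
  S_2 = Σ v_i α_i^2 r_i = 3·4·2 + 9·1·9 + 5·1·8 + 1·9·7 + 4·5·8 = 368 ≡ 5.
  S = (1, 4, 5) ≠ 0, so r is not a codeword (an error is present).
Step 3: locate the error. For a single error e at position i, S_ℓ = v_i·e·α_i^ℓ, so α_err = S_1/S_0.
  S_0^{−1} = 1^{−1} = 1 (mod 11), so α_err = 4·1 = 4 ≡ 4 = α_5. Error position i = 5.
  Consistency check: S_2/S_1 = 5·3 = 15 ≡ 4 = α_err ✓ (single-error assumption holds).
Step 4: error magnitude e = S_0/v_5 = S_0·∏_{j≠5}(α_5 − α_j) = 1·3 = 3 ≡ 3 (mod 11).
Step 5: correct position 5: c_5 = r_5 − e = 8 − 3 ≡ 5 (mod 11). Hence c = [2, 9, 8, 7, 5].
  Check: interpolating c through the α_i gives m(x) = 3 + 6·x (degree < 2) with m(α_i) = c_i for every i, so c is indeed a codeword.
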